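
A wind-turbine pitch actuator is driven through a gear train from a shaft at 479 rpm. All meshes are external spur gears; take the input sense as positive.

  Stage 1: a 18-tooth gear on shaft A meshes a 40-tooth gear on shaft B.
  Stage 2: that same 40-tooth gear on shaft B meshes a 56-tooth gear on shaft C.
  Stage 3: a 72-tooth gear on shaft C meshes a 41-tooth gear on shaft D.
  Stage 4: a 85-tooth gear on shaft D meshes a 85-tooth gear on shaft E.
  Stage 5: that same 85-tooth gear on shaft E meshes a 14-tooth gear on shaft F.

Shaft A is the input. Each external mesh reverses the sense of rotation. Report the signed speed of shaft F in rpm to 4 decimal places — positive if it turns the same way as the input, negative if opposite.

-1641.5704 rpm (opposite to input, |ω| = 1641.5704 rpm)

Stage 1 [18T→40T]: ω = 479.0000×18/40 = 215.5500 rpm, dir flips to −; running = −215.5500
Stage 2 [40T→56T]: ω = 215.5500×40/56 = 153.9643 rpm, dir flips to +; running = +153.9643
Stage 3 [72T→41T]: ω = 153.9643×72/41 = 270.3763 rpm, dir flips to −; running = −270.3763
Stage 4 [85T→85T]: ω = 270.3763×85/85 = 270.3763 rpm, dir flips to +; running = +270.3763
Stage 5 [85T→14T]: ω = 270.3763×85/14 = 1641.5704 rpm, dir flips to −; running = −1641.5704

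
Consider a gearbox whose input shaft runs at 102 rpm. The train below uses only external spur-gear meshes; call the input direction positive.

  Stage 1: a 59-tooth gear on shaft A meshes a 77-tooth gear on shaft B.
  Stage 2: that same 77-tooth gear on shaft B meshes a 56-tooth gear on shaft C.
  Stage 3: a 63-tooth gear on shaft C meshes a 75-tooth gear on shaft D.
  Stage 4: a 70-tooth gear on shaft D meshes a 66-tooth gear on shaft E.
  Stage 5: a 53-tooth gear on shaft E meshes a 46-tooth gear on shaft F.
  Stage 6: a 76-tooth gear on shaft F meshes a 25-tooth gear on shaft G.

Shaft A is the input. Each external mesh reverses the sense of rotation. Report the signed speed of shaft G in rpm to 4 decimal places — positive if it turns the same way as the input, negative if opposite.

Stage 1 [59T→77T]: ω = 102.0000×59/77 = 78.1558 rpm, dir flips to −; running = −78.1558
Stage 2 [77T→56T]: ω = 78.1558×77/56 = 107.4643 rpm, dir flips to +; running = +107.4643
Stage 3 [63T→75T]: ω = 107.4643×63/75 = 90.2700 rpm, dir flips to −; running = −90.2700
Stage 4 [70T→66T]: ω = 90.2700×70/66 = 95.7409 rpm, dir flips to +; running = +95.7409
Stage 5 [53T→46T]: ω = 95.7409×53/46 = 110.3102 rpm, dir flips to −; running = −110.3102
Stage 6 [76T→25T]: ω = 110.3102×76/25 = 335.3429 rpm, dir flips to +; running = +335.3429

+335.3429 rpm (same as input, |ω| = 335.3429 rpm)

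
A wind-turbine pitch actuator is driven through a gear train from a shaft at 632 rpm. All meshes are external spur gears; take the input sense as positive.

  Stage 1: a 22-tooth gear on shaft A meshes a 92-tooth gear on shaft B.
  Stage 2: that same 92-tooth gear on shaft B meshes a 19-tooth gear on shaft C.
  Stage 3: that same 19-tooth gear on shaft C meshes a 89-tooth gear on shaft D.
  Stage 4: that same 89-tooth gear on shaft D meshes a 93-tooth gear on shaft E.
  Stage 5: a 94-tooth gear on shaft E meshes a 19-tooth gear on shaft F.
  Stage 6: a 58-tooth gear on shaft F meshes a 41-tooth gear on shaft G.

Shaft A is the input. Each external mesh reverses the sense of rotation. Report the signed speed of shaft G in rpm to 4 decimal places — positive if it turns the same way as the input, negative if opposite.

Stage 1 [22T→92T]: ω = 632.0000×22/92 = 151.1304 rpm, dir flips to −; running = −151.1304
Stage 2 [92T→19T]: ω = 151.1304×92/19 = 731.7895 rpm, dir flips to +; running = +731.7895
Stage 3 [19T→89T]: ω = 731.7895×19/89 = 156.2247 rpm, dir flips to −; running = −156.2247
Stage 4 [89T→93T]: ω = 156.2247×89/93 = 149.5054 rpm, dir flips to +; running = +149.5054
Stage 5 [94T→19T]: ω = 149.5054×94/19 = 739.6582 rpm, dir flips to −; running = −739.6582
Stage 6 [58T→41T]: ω = 739.6582×58/41 = 1046.3457 rpm, dir flips to +; running = +1046.3457

+1046.3457 rpm (same as input, |ω| = 1046.3457 rpm)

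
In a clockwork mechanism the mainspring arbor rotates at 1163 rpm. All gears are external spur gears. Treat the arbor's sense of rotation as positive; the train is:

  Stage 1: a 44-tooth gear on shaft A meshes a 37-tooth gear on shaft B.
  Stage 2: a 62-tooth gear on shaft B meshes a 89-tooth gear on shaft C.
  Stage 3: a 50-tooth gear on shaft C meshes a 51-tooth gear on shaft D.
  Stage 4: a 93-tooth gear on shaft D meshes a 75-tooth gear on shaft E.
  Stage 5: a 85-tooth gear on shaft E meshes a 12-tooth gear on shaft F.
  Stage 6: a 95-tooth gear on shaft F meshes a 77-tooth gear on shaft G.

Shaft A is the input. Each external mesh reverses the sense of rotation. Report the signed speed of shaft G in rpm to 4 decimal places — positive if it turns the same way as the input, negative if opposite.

+10235.8620 rpm (same as input, |ω| = 10235.8620 rpm)

Stage 1 [44T→37T]: ω = 1163.0000×44/37 = 1383.0270 rpm, dir flips to −; running = −1383.0270
Stage 2 [62T→89T]: ω = 1383.0270×62/89 = 963.4570 rpm, dir flips to +; running = +963.4570
Stage 3 [50T→51T]: ω = 963.4570×50/51 = 944.5657 rpm, dir flips to −; running = −944.5657
Stage 4 [93T→75T]: ω = 944.5657×93/75 = 1171.2615 rpm, dir flips to +; running = +1171.2615
Stage 5 [85T→12T]: ω = 1171.2615×85/12 = 8296.4355 rpm, dir flips to −; running = −8296.4355
Stage 6 [95T→77T]: ω = 8296.4355×95/77 = 10235.8620 rpm, dir flips to +; running = +10235.8620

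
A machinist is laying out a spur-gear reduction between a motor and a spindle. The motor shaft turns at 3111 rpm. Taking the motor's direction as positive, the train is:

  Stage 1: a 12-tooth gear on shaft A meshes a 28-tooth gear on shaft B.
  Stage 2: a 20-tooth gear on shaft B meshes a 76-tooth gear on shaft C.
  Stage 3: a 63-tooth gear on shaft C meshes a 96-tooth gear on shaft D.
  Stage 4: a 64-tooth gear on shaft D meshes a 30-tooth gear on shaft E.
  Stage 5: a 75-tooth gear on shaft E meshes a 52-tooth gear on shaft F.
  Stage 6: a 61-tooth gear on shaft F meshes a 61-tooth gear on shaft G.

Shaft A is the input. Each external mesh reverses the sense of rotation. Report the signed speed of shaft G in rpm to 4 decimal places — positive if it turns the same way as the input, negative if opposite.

+708.4767 rpm (same as input, |ω| = 708.4767 rpm)

Stage 1 [12T→28T]: ω = 3111.0000×12/28 = 1333.2857 rpm, dir flips to −; running = −1333.2857
Stage 2 [20T→76T]: ω = 1333.2857×20/76 = 350.8647 rpm, dir flips to +; running = +350.8647
Stage 3 [63T→96T]: ω = 350.8647×63/96 = 230.2549 rpm, dir flips to −; running = −230.2549
Stage 4 [64T→30T]: ω = 230.2549×64/30 = 491.2105 rpm, dir flips to +; running = +491.2105
Stage 5 [75T→52T]: ω = 491.2105×75/52 = 708.4767 rpm, dir flips to −; running = −708.4767
Stage 6 [61T→61T]: ω = 708.4767×61/61 = 708.4767 rpm, dir flips to +; running = +708.4767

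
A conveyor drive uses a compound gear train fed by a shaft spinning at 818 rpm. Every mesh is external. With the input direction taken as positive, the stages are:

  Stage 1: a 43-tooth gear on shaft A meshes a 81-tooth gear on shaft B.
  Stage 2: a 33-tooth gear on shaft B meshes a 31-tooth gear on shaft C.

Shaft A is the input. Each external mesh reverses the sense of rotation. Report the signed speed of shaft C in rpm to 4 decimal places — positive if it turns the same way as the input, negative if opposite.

Stage 1 [43T→81T]: ω = 818.0000×43/81 = 434.2469 rpm, dir flips to −; running = −434.2469
Stage 2 [33T→31T]: ω = 434.2469×33/31 = 462.2628 rpm, dir flips to +; running = +462.2628

+462.2628 rpm (same as input, |ω| = 462.2628 rpm)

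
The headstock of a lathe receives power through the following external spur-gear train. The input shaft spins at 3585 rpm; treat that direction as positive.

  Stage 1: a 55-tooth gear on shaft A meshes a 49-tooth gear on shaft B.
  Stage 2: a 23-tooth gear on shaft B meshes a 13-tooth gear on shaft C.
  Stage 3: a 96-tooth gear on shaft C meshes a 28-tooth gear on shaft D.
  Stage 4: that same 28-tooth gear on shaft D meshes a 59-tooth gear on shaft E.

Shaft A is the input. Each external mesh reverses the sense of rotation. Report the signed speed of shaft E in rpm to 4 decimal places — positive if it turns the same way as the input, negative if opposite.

Stage 1 [55T→49T]: ω = 3585.0000×55/49 = 4023.9796 rpm, dir flips to −; running = −4023.9796
Stage 2 [23T→13T]: ω = 4023.9796×23/13 = 7119.3485 rpm, dir flips to +; running = +7119.3485
Stage 3 [96T→28T]: ω = 7119.3485×96/28 = 24409.1949 rpm, dir flips to −; running = −24409.1949
Stage 4 [28T→59T]: ω = 24409.1949×28/59 = 11584.0247 rpm, dir flips to +; running = +11584.0247

+11584.0247 rpm (same as input, |ω| = 11584.0247 rpm)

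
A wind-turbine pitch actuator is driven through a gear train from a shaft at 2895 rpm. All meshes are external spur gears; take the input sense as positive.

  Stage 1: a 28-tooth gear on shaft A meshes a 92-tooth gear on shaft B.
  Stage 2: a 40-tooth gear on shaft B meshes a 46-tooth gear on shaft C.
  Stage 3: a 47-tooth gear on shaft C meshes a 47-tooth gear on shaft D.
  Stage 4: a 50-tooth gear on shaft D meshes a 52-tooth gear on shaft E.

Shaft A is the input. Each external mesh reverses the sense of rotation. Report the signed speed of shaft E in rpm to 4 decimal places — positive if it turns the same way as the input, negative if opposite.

Stage 1 [28T→92T]: ω = 2895.0000×28/92 = 881.0870 rpm, dir flips to −; running = −881.0870
Stage 2 [40T→46T]: ω = 881.0870×40/46 = 766.1626 rpm, dir flips to +; running = +766.1626
Stage 3 [47T→47T]: ω = 766.1626×47/47 = 766.1626 rpm, dir flips to −; running = −766.1626
Stage 4 [50T→52T]: ω = 766.1626×50/52 = 736.6948 rpm, dir flips to +; running = +736.6948

+736.6948 rpm (same as input, |ω| = 736.6948 rpm)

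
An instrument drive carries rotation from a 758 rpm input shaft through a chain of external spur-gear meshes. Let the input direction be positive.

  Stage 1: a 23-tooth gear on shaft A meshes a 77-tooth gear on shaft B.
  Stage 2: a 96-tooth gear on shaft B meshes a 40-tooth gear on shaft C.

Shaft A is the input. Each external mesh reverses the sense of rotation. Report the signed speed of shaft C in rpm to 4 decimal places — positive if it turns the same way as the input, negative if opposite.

Stage 1 [23T→77T]: ω = 758.0000×23/77 = 226.4156 rpm, dir flips to −; running = −226.4156
Stage 2 [96T→40T]: ω = 226.4156×96/40 = 543.3974 rpm, dir flips to +; running = +543.3974

+543.3974 rpm (same as input, |ω| = 543.3974 rpm)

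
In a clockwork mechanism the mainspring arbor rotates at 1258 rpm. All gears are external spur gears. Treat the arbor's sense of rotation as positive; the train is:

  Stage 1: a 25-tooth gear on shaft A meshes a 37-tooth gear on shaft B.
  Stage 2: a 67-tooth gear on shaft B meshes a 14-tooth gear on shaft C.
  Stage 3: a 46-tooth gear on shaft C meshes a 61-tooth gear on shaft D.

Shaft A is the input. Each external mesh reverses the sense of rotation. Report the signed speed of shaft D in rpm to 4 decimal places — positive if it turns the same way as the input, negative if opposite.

Stage 1 [25T→37T]: ω = 1258.0000×25/37 = 850.0000 rpm, dir flips to −; running = −850.0000
Stage 2 [67T→14T]: ω = 850.0000×67/14 = 4067.8571 rpm, dir flips to +; running = +4067.8571
Stage 3 [46T→61T]: ω = 4067.8571×46/61 = 3067.5644 rpm, dir flips to −; running = −3067.5644

-3067.5644 rpm (opposite to input, |ω| = 3067.5644 rpm)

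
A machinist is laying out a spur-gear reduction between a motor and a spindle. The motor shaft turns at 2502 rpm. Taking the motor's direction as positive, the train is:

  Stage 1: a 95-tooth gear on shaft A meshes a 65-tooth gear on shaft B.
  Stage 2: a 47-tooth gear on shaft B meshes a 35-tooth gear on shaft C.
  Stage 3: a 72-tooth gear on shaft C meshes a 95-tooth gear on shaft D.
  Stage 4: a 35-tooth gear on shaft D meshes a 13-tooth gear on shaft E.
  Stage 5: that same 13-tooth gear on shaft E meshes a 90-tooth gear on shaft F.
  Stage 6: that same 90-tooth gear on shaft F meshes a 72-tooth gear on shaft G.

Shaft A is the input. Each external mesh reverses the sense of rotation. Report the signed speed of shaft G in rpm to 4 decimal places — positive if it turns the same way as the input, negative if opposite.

+1809.1385 rpm (same as input, |ω| = 1809.1385 rpm)

Stage 1 [95T→65T]: ω = 2502.0000×95/65 = 3656.7692 rpm, dir flips to −; running = −3656.7692
Stage 2 [47T→35T]: ω = 3656.7692×47/35 = 4910.5187 rpm, dir flips to +; running = +4910.5187
Stage 3 [72T→95T]: ω = 4910.5187×72/95 = 3721.6563 rpm, dir flips to −; running = −3721.6563
Stage 4 [35T→13T]: ω = 3721.6563×35/13 = 10019.8438 rpm, dir flips to +; running = +10019.8438
Stage 5 [13T→90T]: ω = 10019.8438×13/90 = 1447.3108 rpm, dir flips to −; running = −1447.3108
Stage 6 [90T→72T]: ω = 1447.3108×90/72 = 1809.1385 rpm, dir flips to +; running = +1809.1385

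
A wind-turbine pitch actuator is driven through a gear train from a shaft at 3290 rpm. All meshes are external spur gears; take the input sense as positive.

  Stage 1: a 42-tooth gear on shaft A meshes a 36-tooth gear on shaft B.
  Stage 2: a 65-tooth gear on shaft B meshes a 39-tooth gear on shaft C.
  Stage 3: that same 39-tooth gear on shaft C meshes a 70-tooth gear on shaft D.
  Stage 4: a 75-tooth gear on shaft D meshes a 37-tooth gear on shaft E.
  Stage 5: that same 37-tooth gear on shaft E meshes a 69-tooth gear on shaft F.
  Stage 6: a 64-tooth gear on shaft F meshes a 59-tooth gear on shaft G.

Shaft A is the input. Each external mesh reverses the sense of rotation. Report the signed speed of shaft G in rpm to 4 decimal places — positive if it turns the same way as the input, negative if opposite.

+4202.4073 rpm (same as input, |ω| = 4202.4073 rpm)

Stage 1 [42T→36T]: ω = 3290.0000×42/36 = 3838.3333 rpm, dir flips to −; running = −3838.3333
Stage 2 [65T→39T]: ω = 3838.3333×65/39 = 6397.2222 rpm, dir flips to +; running = +6397.2222
Stage 3 [39T→70T]: ω = 6397.2222×39/70 = 3564.1667 rpm, dir flips to −; running = −3564.1667
Stage 4 [75T→37T]: ω = 3564.1667×75/37 = 7224.6622 rpm, dir flips to +; running = +7224.6622
Stage 5 [37T→69T]: ω = 7224.6622×37/69 = 3874.0942 rpm, dir flips to −; running = −3874.0942
Stage 6 [64T→59T]: ω = 3874.0942×64/59 = 4202.4073 rpm, dir flips to +; running = +4202.4073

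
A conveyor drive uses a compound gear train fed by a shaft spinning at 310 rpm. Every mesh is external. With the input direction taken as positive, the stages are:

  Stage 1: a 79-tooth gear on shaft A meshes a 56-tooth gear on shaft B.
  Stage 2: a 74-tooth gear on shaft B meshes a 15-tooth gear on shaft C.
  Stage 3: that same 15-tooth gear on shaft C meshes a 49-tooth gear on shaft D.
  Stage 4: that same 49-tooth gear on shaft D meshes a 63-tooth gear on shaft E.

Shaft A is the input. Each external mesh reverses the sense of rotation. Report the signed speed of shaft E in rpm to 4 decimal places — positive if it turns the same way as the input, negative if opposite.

+513.6791 rpm (same as input, |ω| = 513.6791 rpm)

Stage 1 [79T→56T]: ω = 310.0000×79/56 = 437.3214 rpm, dir flips to −; running = −437.3214
Stage 2 [74T→15T]: ω = 437.3214×74/15 = 2157.4524 rpm, dir flips to +; running = +2157.4524
Stage 3 [15T→49T]: ω = 2157.4524×15/49 = 660.4446 rpm, dir flips to −; running = −660.4446
Stage 4 [49T→63T]: ω = 660.4446×49/63 = 513.6791 rpm, dir flips to +; running = +513.6791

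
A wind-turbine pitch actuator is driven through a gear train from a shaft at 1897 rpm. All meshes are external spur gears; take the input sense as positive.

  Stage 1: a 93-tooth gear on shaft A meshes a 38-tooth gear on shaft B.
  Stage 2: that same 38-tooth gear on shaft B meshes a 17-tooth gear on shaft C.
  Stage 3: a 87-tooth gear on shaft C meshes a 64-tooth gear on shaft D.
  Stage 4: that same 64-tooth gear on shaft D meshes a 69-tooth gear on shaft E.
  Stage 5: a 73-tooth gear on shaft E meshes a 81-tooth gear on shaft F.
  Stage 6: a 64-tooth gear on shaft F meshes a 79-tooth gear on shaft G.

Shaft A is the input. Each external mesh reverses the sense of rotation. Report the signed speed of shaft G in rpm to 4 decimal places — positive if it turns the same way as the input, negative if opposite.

Stage 1 [93T→38T]: ω = 1897.0000×93/38 = 4642.6579 rpm, dir flips to −; running = −4642.6579
Stage 2 [38T→17T]: ω = 4642.6579×38/17 = 10377.7059 rpm, dir flips to +; running = +10377.7059
Stage 3 [87T→64T]: ω = 10377.7059×87/64 = 14107.1939 rpm, dir flips to −; running = −14107.1939
Stage 4 [64T→69T]: ω = 14107.1939×64/69 = 13084.9335 rpm, dir flips to +; running = +13084.9335
Stage 5 [73T→81T]: ω = 13084.9335×73/81 = 11792.5944 rpm, dir flips to −; running = −11792.5944
Stage 6 [64T→79T]: ω = 11792.5944×64/79 = 9553.4942 rpm, dir flips to +; running = +9553.4942

+9553.4942 rpm (same as input, |ω| = 9553.4942 rpm)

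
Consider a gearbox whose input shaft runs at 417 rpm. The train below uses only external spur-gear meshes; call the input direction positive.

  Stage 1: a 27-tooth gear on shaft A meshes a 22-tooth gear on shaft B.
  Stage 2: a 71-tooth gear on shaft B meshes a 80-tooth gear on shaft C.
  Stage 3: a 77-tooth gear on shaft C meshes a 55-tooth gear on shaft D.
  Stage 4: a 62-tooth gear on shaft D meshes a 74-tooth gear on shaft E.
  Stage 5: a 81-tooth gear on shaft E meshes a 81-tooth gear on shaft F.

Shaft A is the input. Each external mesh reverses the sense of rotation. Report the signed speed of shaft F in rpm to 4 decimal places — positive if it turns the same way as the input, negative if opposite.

Stage 1 [27T→22T]: ω = 417.0000×27/22 = 511.7727 rpm, dir flips to −; running = −511.7727
Stage 2 [71T→80T]: ω = 511.7727×71/80 = 454.1983 rpm, dir flips to +; running = +454.1983
Stage 3 [77T→55T]: ω = 454.1983×77/55 = 635.8776 rpm, dir flips to −; running = −635.8776
Stage 4 [62T→74T]: ω = 635.8776×62/74 = 532.7623 rpm, dir flips to +; running = +532.7623
Stage 5 [81T→81T]: ω = 532.7623×81/81 = 532.7623 rpm, dir flips to −; running = −532.7623

-532.7623 rpm (opposite to input, |ω| = 532.7623 rpm)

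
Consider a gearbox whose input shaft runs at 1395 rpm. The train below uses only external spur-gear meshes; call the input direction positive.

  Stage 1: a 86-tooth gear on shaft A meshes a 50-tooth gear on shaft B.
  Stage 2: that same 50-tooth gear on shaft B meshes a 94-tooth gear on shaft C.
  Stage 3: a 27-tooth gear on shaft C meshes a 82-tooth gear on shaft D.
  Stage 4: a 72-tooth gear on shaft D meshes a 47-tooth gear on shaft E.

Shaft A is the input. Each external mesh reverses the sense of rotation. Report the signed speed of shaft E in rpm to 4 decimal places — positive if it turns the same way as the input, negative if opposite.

+643.7680 rpm (same as input, |ω| = 643.7680 rpm)

Stage 1 [86T→50T]: ω = 1395.0000×86/50 = 2399.4000 rpm, dir flips to −; running = −2399.4000
Stage 2 [50T→94T]: ω = 2399.4000×50/94 = 1276.2766 rpm, dir flips to +; running = +1276.2766
Stage 3 [27T→82T]: ω = 1276.2766×27/82 = 420.2374 rpm, dir flips to −; running = −420.2374
Stage 4 [72T→47T]: ω = 420.2374×72/47 = 643.7680 rpm, dir flips to +; running = +643.7680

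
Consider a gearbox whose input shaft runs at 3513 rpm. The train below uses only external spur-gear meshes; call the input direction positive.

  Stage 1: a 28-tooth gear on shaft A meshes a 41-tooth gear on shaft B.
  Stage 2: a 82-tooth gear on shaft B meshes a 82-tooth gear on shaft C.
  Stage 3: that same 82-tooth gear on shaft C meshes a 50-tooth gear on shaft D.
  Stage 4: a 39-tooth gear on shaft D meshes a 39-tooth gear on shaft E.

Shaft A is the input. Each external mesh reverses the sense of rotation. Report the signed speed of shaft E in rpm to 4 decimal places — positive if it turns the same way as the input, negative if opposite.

+3934.5600 rpm (same as input, |ω| = 3934.5600 rpm)

Stage 1 [28T→41T]: ω = 3513.0000×28/41 = 2399.1220 rpm, dir flips to −; running = −2399.1220
Stage 2 [82T→82T]: ω = 2399.1220×82/82 = 2399.1220 rpm, dir flips to +; running = +2399.1220
Stage 3 [82T→50T]: ω = 2399.1220×82/50 = 3934.5600 rpm, dir flips to −; running = −3934.5600
Stage 4 [39T→39T]: ω = 3934.5600×39/39 = 3934.5600 rpm, dir flips to +; running = +3934.5600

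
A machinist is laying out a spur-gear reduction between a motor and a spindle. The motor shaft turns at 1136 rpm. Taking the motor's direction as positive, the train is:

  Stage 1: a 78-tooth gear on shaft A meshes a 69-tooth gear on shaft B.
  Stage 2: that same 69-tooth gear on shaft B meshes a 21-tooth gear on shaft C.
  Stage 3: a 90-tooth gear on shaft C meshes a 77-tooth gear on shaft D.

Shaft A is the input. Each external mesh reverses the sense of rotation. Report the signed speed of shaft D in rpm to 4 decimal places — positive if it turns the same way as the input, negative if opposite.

-4931.7996 rpm (opposite to input, |ω| = 4931.7996 rpm)

Stage 1 [78T→69T]: ω = 1136.0000×78/69 = 1284.1739 rpm, dir flips to −; running = −1284.1739
Stage 2 [69T→21T]: ω = 1284.1739×69/21 = 4219.4286 rpm, dir flips to +; running = +4219.4286
Stage 3 [90T→77T]: ω = 4219.4286×90/77 = 4931.7996 rpm, dir flips to −; running = −4931.7996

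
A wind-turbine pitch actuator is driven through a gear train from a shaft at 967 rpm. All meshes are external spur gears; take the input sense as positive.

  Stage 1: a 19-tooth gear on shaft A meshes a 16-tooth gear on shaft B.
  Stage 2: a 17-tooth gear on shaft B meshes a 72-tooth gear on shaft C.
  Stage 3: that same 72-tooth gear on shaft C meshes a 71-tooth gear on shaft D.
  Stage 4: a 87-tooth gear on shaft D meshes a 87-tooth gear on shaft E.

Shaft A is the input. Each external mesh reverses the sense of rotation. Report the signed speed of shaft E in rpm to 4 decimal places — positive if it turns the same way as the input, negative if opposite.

+274.9481 rpm (same as input, |ω| = 274.9481 rpm)

Stage 1 [19T→16T]: ω = 967.0000×19/16 = 1148.3125 rpm, dir flips to −; running = −1148.3125
Stage 2 [17T→72T]: ω = 1148.3125×17/72 = 271.1293 rpm, dir flips to +; running = +271.1293
Stage 3 [72T→71T]: ω = 271.1293×72/71 = 274.9481 rpm, dir flips to −; running = −274.9481
Stage 4 [87T→87T]: ω = 274.9481×87/87 = 274.9481 rpm, dir flips to +; running = +274.9481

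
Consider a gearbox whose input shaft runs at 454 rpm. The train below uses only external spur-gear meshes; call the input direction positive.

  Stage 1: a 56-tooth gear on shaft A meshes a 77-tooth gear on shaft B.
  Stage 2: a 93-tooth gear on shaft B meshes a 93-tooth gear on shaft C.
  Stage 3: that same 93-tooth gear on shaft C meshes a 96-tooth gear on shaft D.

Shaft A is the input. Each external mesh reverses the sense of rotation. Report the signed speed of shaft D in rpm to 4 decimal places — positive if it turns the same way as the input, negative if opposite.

-319.8636 rpm (opposite to input, |ω| = 319.8636 rpm)

Stage 1 [56T→77T]: ω = 454.0000×56/77 = 330.1818 rpm, dir flips to −; running = −330.1818
Stage 2 [93T→93T]: ω = 330.1818×93/93 = 330.1818 rpm, dir flips to +; running = +330.1818
Stage 3 [93T→96T]: ω = 330.1818×93/96 = 319.8636 rpm, dir flips to −; running = −319.8636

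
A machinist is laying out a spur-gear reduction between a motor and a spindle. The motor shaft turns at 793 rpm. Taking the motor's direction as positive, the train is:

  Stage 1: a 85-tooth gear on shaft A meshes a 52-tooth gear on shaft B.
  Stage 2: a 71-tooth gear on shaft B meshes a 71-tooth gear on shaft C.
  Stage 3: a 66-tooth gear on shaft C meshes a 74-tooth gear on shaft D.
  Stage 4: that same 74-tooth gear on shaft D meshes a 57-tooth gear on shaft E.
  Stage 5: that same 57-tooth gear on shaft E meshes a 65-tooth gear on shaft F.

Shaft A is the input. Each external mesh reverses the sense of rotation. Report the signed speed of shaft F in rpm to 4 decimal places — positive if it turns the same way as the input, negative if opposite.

-1316.1923 rpm (opposite to input, |ω| = 1316.1923 rpm)

Stage 1 [85T→52T]: ω = 793.0000×85/52 = 1296.2500 rpm, dir flips to −; running = −1296.2500
Stage 2 [71T→71T]: ω = 1296.2500×71/71 = 1296.2500 rpm, dir flips to +; running = +1296.2500
Stage 3 [66T→74T]: ω = 1296.2500×66/74 = 1156.1149 rpm, dir flips to −; running = −1156.1149
Stage 4 [74T→57T]: ω = 1156.1149×74/57 = 1500.9211 rpm, dir flips to +; running = +1500.9211
Stage 5 [57T→65T]: ω = 1500.9211×57/65 = 1316.1923 rpm, dir flips to −; running = −1316.1923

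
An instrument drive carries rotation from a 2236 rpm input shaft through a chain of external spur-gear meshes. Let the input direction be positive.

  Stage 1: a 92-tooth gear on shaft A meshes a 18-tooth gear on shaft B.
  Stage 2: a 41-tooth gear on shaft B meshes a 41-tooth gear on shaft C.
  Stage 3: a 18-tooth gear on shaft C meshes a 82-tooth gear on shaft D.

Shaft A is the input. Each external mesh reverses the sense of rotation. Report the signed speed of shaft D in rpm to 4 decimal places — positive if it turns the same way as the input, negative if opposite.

Stage 1 [92T→18T]: ω = 2236.0000×92/18 = 11428.4444 rpm, dir flips to −; running = −11428.4444
Stage 2 [41T→41T]: ω = 11428.4444×41/41 = 11428.4444 rpm, dir flips to +; running = +11428.4444
Stage 3 [18T→82T]: ω = 11428.4444×18/82 = 2508.6829 rpm, dir flips to −; running = −2508.6829

-2508.6829 rpm (opposite to input, |ω| = 2508.6829 rpm)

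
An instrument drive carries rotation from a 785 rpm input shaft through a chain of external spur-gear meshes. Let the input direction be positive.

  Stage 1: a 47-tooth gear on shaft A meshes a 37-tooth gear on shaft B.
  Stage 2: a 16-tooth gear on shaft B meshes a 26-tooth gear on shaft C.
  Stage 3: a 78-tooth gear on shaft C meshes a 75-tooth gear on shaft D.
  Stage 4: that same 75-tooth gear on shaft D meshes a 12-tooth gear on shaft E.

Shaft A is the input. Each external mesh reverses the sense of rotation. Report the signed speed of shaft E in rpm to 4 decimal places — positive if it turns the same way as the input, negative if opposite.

+3988.6486 rpm (same as input, |ω| = 3988.6486 rpm)

Stage 1 [47T→37T]: ω = 785.0000×47/37 = 997.1622 rpm, dir flips to −; running = −997.1622
Stage 2 [16T→26T]: ω = 997.1622×16/26 = 613.6383 rpm, dir flips to +; running = +613.6383
Stage 3 [78T→75T]: ω = 613.6383×78/75 = 638.1838 rpm, dir flips to −; running = −638.1838
Stage 4 [75T→12T]: ω = 638.1838×75/12 = 3988.6486 rpm, dir flips to +; running = +3988.6486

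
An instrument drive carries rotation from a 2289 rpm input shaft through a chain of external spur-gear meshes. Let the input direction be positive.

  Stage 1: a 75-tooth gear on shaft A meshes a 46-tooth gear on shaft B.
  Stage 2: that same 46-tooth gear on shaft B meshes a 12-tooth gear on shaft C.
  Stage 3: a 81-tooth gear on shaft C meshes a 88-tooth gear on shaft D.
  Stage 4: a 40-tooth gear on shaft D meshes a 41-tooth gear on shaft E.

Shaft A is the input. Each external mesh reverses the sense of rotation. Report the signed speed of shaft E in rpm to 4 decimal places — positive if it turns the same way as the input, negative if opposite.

+12847.0759 rpm (same as input, |ω| = 12847.0759 rpm)

Stage 1 [75T→46T]: ω = 2289.0000×75/46 = 3732.0652 rpm, dir flips to −; running = −3732.0652
Stage 2 [46T→12T]: ω = 3732.0652×46/12 = 14306.2500 rpm, dir flips to +; running = +14306.2500
Stage 3 [81T→88T]: ω = 14306.2500×81/88 = 13168.2528 rpm, dir flips to −; running = −13168.2528
Stage 4 [40T→41T]: ω = 13168.2528×40/41 = 12847.0759 rpm, dir flips to +; running = +12847.0759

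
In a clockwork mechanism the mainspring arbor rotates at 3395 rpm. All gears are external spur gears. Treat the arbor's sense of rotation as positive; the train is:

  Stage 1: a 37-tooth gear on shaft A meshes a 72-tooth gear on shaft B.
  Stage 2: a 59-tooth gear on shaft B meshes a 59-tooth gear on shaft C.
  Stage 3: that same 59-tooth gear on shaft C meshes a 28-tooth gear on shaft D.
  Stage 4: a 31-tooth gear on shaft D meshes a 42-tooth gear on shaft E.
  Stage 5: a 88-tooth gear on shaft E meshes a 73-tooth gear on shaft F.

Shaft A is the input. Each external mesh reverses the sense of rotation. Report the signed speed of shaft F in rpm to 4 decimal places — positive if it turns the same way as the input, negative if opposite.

Stage 1 [37T→72T]: ω = 3395.0000×37/72 = 1744.6528 rpm, dir flips to −; running = −1744.6528
Stage 2 [59T→59T]: ω = 1744.6528×59/59 = 1744.6528 rpm, dir flips to +; running = +1744.6528
Stage 3 [59T→28T]: ω = 1744.6528×59/28 = 3676.2326 rpm, dir flips to −; running = −3676.2326
Stage 4 [31T→42T]: ω = 3676.2326×31/42 = 2713.4098 rpm, dir flips to +; running = +2713.4098
Stage 5 [88T→73T]: ω = 2713.4098×88/73 = 3270.9598 rpm, dir flips to −; running = −3270.9598

-3270.9598 rpm (opposite to input, |ω| = 3270.9598 rpm)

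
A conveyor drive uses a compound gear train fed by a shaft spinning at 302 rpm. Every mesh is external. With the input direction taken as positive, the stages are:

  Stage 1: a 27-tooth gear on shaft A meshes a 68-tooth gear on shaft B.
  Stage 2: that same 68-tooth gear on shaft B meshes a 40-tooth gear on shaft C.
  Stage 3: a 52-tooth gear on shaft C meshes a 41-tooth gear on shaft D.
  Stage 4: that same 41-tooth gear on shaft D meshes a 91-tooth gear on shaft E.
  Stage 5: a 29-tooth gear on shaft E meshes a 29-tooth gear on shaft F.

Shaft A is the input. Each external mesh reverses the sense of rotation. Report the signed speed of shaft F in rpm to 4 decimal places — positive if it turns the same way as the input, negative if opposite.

Stage 1 [27T→68T]: ω = 302.0000×27/68 = 119.9118 rpm, dir flips to −; running = −119.9118
Stage 2 [68T→40T]: ω = 119.9118×68/40 = 203.8500 rpm, dir flips to +; running = +203.8500
Stage 3 [52T→41T]: ω = 203.8500×52/41 = 258.5415 rpm, dir flips to −; running = −258.5415
Stage 4 [41T→91T]: ω = 258.5415×41/91 = 116.4857 rpm, dir flips to +; running = +116.4857
Stage 5 [29T→29T]: ω = 116.4857×29/29 = 116.4857 rpm, dir flips to −; running = −116.4857

-116.4857 rpm (opposite to input, |ω| = 116.4857 rpm)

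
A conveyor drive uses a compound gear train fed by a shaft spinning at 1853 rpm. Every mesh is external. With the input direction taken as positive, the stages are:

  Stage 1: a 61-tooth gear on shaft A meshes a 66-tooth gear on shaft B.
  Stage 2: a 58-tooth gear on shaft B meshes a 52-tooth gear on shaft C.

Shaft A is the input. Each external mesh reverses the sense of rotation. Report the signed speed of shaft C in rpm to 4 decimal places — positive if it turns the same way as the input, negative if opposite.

+1910.2314 rpm (same as input, |ω| = 1910.2314 rpm)

Stage 1 [61T→66T]: ω = 1853.0000×61/66 = 1712.6212 rpm, dir flips to −; running = −1712.6212
Stage 2 [58T→52T]: ω = 1712.6212×58/52 = 1910.2314 rpm, dir flips to +; running = +1910.2314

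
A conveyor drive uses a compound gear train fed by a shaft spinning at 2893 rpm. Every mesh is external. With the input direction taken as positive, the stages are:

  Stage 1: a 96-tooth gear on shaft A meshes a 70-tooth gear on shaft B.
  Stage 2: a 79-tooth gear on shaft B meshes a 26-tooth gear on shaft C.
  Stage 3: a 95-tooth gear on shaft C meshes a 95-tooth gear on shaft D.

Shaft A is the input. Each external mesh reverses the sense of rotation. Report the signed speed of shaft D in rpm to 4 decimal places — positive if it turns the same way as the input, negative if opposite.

-12055.2264 rpm (opposite to input, |ω| = 12055.2264 rpm)

Stage 1 [96T→70T]: ω = 2893.0000×96/70 = 3967.5429 rpm, dir flips to −; running = −3967.5429
Stage 2 [79T→26T]: ω = 3967.5429×79/26 = 12055.2264 rpm, dir flips to +; running = +12055.2264
Stage 3 [95T→95T]: ω = 12055.2264×95/95 = 12055.2264 rpm, dir flips to −; running = −12055.2264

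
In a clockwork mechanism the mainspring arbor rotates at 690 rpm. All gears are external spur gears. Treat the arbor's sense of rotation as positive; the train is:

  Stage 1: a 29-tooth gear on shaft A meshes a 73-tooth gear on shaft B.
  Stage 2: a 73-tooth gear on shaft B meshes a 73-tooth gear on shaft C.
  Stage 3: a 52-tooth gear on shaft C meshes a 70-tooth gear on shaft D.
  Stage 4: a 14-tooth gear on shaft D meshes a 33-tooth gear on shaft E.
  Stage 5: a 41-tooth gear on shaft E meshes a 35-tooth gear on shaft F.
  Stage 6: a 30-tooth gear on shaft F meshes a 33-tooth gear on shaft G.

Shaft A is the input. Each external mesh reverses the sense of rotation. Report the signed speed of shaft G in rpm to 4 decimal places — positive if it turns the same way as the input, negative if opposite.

+91.9955 rpm (same as input, |ω| = 91.9955 rpm)

Stage 1 [29T→73T]: ω = 690.0000×29/73 = 274.1096 rpm, dir flips to −; running = −274.1096
Stage 2 [73T→73T]: ω = 274.1096×73/73 = 274.1096 rpm, dir flips to +; running = +274.1096
Stage 3 [52T→70T]: ω = 274.1096×52/70 = 203.6243 rpm, dir flips to −; running = −203.6243
Stage 4 [14T→33T]: ω = 203.6243×14/33 = 86.3861 rpm, dir flips to +; running = +86.3861
Stage 5 [41T→35T]: ω = 86.3861×41/35 = 101.1951 rpm, dir flips to −; running = −101.1951
Stage 6 [30T→33T]: ω = 101.1951×30/33 = 91.9955 rpm, dir flips to +; running = +91.9955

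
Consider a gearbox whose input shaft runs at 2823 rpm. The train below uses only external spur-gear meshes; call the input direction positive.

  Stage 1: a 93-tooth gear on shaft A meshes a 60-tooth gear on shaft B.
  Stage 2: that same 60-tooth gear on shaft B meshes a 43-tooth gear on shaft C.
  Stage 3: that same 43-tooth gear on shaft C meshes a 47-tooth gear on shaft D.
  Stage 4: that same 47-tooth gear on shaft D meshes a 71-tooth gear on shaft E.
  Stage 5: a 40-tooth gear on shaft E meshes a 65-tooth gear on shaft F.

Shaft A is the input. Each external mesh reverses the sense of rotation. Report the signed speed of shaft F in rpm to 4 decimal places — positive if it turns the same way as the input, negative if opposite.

Stage 1 [93T→60T]: ω = 2823.0000×93/60 = 4375.6500 rpm, dir flips to −; running = −4375.6500
Stage 2 [60T→43T]: ω = 4375.6500×60/43 = 6105.5581 rpm, dir flips to +; running = +6105.5581
Stage 3 [43T→47T]: ω = 6105.5581×43/47 = 5585.9362 rpm, dir flips to −; running = −5585.9362
Stage 4 [47T→71T]: ω = 5585.9362×47/71 = 3697.7324 rpm, dir flips to +; running = +3697.7324
Stage 5 [40T→65T]: ω = 3697.7324×40/65 = 2275.5276 rpm, dir flips to −; running = −2275.5276

-2275.5276 rpm (opposite to input, |ω| = 2275.5276 rpm)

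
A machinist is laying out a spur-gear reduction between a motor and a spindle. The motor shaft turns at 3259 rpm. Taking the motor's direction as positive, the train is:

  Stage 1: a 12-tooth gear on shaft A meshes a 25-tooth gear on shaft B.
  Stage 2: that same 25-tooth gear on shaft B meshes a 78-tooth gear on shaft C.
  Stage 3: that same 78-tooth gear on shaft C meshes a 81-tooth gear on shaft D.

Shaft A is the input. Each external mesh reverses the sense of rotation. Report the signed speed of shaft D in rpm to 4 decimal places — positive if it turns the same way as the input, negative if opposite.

Stage 1 [12T→25T]: ω = 3259.0000×12/25 = 1564.3200 rpm, dir flips to −; running = −1564.3200
Stage 2 [25T→78T]: ω = 1564.3200×25/78 = 501.3846 rpm, dir flips to +; running = +501.3846
Stage 3 [78T→81T]: ω = 501.3846×78/81 = 482.8148 rpm, dir flips to −; running = −482.8148

-482.8148 rpm (opposite to input, |ω| = 482.8148 rpm)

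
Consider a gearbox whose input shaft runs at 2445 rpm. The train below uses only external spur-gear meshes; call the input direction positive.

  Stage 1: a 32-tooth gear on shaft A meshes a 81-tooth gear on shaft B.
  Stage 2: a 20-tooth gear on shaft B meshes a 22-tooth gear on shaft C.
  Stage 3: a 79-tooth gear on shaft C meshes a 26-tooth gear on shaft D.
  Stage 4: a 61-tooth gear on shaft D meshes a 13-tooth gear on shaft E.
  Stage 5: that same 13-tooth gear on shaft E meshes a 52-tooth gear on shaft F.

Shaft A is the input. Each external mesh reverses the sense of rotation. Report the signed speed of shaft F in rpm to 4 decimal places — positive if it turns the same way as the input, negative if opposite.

Stage 1 [32T→81T]: ω = 2445.0000×32/81 = 965.9259 rpm, dir flips to −; running = −965.9259
Stage 2 [20T→22T]: ω = 965.9259×20/22 = 878.1145 rpm, dir flips to +; running = +878.1145
Stage 3 [79T→26T]: ω = 878.1145×79/26 = 2668.1171 rpm, dir flips to −; running = −2668.1171
Stage 4 [61T→13T]: ω = 2668.1171×61/13 = 12519.6262 rpm, dir flips to +; running = +12519.6262
Stage 5 [13T→52T]: ω = 12519.6262×13/52 = 3129.9066 rpm, dir flips to −; running = −3129.9066

-3129.9066 rpm (opposite to input, |ω| = 3129.9066 rpm)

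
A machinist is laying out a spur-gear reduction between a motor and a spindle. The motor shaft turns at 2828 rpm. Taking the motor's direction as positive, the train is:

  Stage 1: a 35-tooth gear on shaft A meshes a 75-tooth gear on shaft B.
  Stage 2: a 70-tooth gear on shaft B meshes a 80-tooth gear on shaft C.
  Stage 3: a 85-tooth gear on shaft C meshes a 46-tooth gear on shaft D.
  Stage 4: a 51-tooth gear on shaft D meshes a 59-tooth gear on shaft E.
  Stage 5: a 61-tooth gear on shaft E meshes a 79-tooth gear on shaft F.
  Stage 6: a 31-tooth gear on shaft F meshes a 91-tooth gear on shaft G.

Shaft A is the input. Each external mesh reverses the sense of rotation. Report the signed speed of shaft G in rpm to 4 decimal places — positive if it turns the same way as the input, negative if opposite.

+485.1729 rpm (same as input, |ω| = 485.1729 rpm)

Stage 1 [35T→75T]: ω = 2828.0000×35/75 = 1319.7333 rpm, dir flips to −; running = −1319.7333
Stage 2 [70T→80T]: ω = 1319.7333×70/80 = 1154.7667 rpm, dir flips to +; running = +1154.7667
Stage 3 [85T→46T]: ω = 1154.7667×85/46 = 2133.8080 rpm, dir flips to −; running = −2133.8080
Stage 4 [51T→59T]: ω = 2133.8080×51/59 = 1844.4781 rpm, dir flips to +; running = +1844.4781
Stage 5 [61T→79T]: ω = 1844.4781×61/79 = 1424.2172 rpm, dir flips to −; running = −1424.2172
Stage 6 [31T→91T]: ω = 1424.2172×31/91 = 485.1729 rpm, dir flips to +; running = +485.1729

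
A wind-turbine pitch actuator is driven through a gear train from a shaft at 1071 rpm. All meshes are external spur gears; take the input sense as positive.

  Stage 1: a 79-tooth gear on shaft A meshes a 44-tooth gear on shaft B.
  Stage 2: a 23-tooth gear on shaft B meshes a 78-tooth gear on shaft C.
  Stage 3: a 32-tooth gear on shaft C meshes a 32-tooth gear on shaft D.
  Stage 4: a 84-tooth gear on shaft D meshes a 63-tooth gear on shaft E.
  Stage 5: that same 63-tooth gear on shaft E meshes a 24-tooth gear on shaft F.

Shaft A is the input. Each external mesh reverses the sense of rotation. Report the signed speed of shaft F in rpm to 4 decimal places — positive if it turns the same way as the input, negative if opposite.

-1984.5642 rpm (opposite to input, |ω| = 1984.5642 rpm)

Stage 1 [79T→44T]: ω = 1071.0000×79/44 = 1922.9318 rpm, dir flips to −; running = −1922.9318
Stage 2 [23T→78T]: ω = 1922.9318×23/78 = 567.0184 rpm, dir flips to +; running = +567.0184
Stage 3 [32T→32T]: ω = 567.0184×32/32 = 567.0184 rpm, dir flips to −; running = −567.0184
Stage 4 [84T→63T]: ω = 567.0184×84/63 = 756.0245 rpm, dir flips to +; running = +756.0245
Stage 5 [63T→24T]: ω = 756.0245×63/24 = 1984.5642 rpm, dir flips to −; running = −1984.5642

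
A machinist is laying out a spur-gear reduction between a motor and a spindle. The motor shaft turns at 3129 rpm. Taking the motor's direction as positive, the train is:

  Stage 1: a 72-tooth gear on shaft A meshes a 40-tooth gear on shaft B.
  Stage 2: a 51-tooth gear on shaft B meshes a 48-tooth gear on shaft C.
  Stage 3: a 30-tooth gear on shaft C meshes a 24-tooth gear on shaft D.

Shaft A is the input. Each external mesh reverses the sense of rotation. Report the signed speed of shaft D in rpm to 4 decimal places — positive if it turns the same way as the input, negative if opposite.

-7480.2656 rpm (opposite to input, |ω| = 7480.2656 rpm)

Stage 1 [72T→40T]: ω = 3129.0000×72/40 = 5632.2000 rpm, dir flips to −; running = −5632.2000
Stage 2 [51T→48T]: ω = 5632.2000×51/48 = 5984.2125 rpm, dir flips to +; running = +5984.2125
Stage 3 [30T→24T]: ω = 5984.2125×30/24 = 7480.2656 rpm, dir flips to −; running = −7480.2656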